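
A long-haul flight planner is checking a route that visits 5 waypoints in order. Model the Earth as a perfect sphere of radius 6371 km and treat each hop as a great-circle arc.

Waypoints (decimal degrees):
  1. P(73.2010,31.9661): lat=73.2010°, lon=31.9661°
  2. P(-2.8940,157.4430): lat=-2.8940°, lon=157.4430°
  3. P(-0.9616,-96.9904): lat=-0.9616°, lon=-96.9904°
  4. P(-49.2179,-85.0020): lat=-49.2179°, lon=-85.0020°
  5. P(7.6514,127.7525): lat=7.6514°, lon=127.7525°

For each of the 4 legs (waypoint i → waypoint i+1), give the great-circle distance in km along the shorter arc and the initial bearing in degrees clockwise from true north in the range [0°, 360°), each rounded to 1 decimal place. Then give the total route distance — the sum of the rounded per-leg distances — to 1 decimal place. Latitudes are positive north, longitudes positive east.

Leg 1: dist=11393.7 km, bearing=56.4°
Leg 2: dist=11730.4 km, bearing=91.8°
Leg 3: dist=5486.5 km, bearing=169.7°
Leg 4: dist=14475.9 km, bearing=224.6°
Total: 43086.5 km

Leg 1: φ1=1.2775985, φ2=-0.0505098, Δφ=-1.3281083, Δλ=2.1899850 rad; a=sin²(Δφ/2)+cosφ1·cosφ2·sin²(Δλ/2)=0.6079284284; c=2·atan2(√a, √(1-a))=1.788365617; dist=6371·c=11393.677 ≈ 11393.7 km; running total=11393.7 km
Leg 1 bearing: y=sinΔλ·cosφ2=0.81331099, x=cosφ1·sinφ2-sinφ1·cosφ2·cosΔλ=0.54030644; θ=atan2(y, x)=56.4027° ≈ 56.4°
Leg 2: φ1=-0.0505098, φ2=-0.0167831, Δφ=0.0337267, Δλ=-4.4407006 rad; a=sin²(Δφ/2)+cosφ1·cosφ2·sin²(Δλ/2)=0.6335655011; c=2·atan2(√a, √(1-a))=1.841210936; dist=6371·c=11730.355 ≈ 11730.4 km; running total=23124.1 km
Leg 2 bearing: y=sinΔλ·cosφ2=0.96318350, x=cosφ1·sinφ2-sinφ1·cosφ2·cosΔλ=-0.03030796; θ=atan2(y, x)=91.8023° ≈ 91.8°
Leg 3: φ1=-0.0167831, φ2=-0.8590144, Δφ=-0.8422313, Δλ=0.2092371 rad; a=sin²(Δφ/2)+cosφ1·cosφ2·sin²(Δλ/2)=0.1742222613; c=2·atan2(√a, √(1-a))=0.861163236; dist=6371·c=5486.471 ≈ 5486.5 km; running total=28610.6 km
Leg 3 bearing: y=sinΔλ·cosφ2=0.13567525, x=cosφ1·sinφ2-sinφ1·cosφ2·cosΔλ=-0.74636967; θ=atan2(y, x)=169.6973° ≈ 169.7°
Leg 4: φ1=-0.8590144, φ2=0.1335421, Δφ=0.9925565, Δλ=3.7132665 rad; a=sin²(Δφ/2)+cosφ1·cosφ2·sin²(Δλ/2)=0.8226261580; c=2·atan2(√a, √(1-a))=2.272149834; dist=6371·c=14475.867 ≈ 14475.9 km; running total=43086.5 km
Leg 4 bearing: y=sinΔλ·cosφ2=-0.53622337, x=cosφ1·sinφ2-sinφ1·cosφ2·cosΔλ=-0.54416353; θ=atan2(y, x)=-135.4211° <0 so +360° → 224.5789° ≈ 224.6°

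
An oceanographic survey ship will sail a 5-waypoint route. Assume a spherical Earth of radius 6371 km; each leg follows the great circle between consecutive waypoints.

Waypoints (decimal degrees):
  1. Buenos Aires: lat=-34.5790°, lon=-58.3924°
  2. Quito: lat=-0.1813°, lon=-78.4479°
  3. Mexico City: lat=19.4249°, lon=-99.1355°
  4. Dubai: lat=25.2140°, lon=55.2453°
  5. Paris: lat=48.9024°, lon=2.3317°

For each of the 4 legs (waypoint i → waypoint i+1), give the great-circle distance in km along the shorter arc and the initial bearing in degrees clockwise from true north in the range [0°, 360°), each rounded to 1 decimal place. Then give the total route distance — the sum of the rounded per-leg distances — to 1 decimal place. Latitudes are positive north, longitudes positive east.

Leg 1: dist=4356.2 km, bearing=327.1°
Leg 2: dist=3136.9 km, bearing=315.2°
Leg 3: dist=14330.6 km, bearing=30.2°
Leg 4: dist=5246.6 km, bearing=314.4°
Total: 27070.3 km

Leg 1: φ1=-0.6035174, φ2=-0.0031643, Δφ=0.6003531, Δλ=-0.3500345 rad; a=sin²(Δφ/2)+cosφ1·cosφ2·sin²(Δλ/2)=0.1123952279; c=2·atan2(√a, √(1-a))=0.683749587; dist=6371·c=4356.169 ≈ 4356.2 km; running total=4356.2 km
Leg 1 bearing: y=sinΔλ·cosφ2=-0.34292851, x=cosφ1·sinφ2-sinφ1·cosφ2·cosΔλ=0.53051880; θ=atan2(y, x)=-32.8787° <0 so +360° → 327.1213° ≈ 327.1°
Leg 2: φ1=-0.0031643, φ2=0.3390285, Δφ=0.3421927, Δλ=-0.3610667 rad; a=sin²(Δφ/2)+cosφ1·cosφ2·sin²(Δλ/2)=0.0593938759; c=2·atan2(√a, √(1-a))=0.492375817; dist=6371·c=3136.926 ≈ 3136.9 km; running total=7493.1 km
Leg 2 bearing: y=sinΔλ·cosφ2=-0.33316349, x=cosφ1·sinφ2-sinφ1·cosφ2·cosΔλ=0.33536109; θ=atan2(y, x)=-44.8117° <0 so +360° → 315.1883° ≈ 315.2°
Leg 3: φ1=0.3390285, φ2=0.4400673, Δφ=0.1010389, Δλ=2.6944533 rad; a=sin²(Δφ/2)+cosφ1·cosφ2·sin²(Δλ/2)=0.8138333425; c=2·atan2(√a, √(1-a))=2.249348642; dist=6371·c=14330.600 ≈ 14330.6 km; running total=21823.7 km
Leg 3 bearing: y=sinΔλ·cosφ2=0.39119130, x=cosφ1·sinφ2-sinφ1·cosφ2·cosΔλ=0.67305564; θ=atan2(y, x)=30.1659° ≈ 30.2°
Leg 4: φ1=0.4400673, φ2=0.8535079, Δφ=0.4134406, Δλ=-0.9235165 rad; a=sin²(Δφ/2)+cosφ1·cosφ2·sin²(Δλ/2)=0.1601731942; c=2·atan2(√a, √(1-a))=0.823506015; dist=6371·c=5246.557 ≈ 5246.6 km; running total=27070.3 km
Leg 4 bearing: y=sinΔλ·cosφ2=-0.52438086, x=cosφ1·sinφ2-sinφ1·cosφ2·cosΔλ=0.51292854; θ=atan2(y, x)=-45.6325° <0 so +360° → 314.3675° ≈ 314.4°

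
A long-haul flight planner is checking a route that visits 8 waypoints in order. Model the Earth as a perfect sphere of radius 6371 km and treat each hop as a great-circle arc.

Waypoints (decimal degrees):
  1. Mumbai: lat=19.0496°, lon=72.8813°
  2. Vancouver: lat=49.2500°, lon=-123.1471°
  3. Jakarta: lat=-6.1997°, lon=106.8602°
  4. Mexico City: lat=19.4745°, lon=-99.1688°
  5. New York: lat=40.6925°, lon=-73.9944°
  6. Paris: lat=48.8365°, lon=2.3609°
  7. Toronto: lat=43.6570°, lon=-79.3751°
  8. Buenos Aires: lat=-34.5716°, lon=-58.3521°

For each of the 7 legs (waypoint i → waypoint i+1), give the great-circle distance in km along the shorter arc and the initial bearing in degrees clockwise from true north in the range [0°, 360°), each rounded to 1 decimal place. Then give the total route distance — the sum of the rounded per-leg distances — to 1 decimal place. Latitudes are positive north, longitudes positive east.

Leg 1: φ1=0.3324782, φ2=0.8595747, Δφ=0.5270964, Δλ=-3.4213410 rad; a=sin²(Δφ/2)+cosφ1·cosφ2·sin²(Δλ/2)=0.6728834311; c=2·atan2(√a, √(1-a))=1.923852260; dist=6371·c=12256.863 ≈ 12256.9 km; running total=12256.9 km
Leg 1 bearing: y=sinΔλ·cosφ2=0.18023597, x=cosφ1·sinφ2-sinφ1·cosφ2·cosΔλ=0.92084758; θ=atan2(y, x)=11.0744° ≈ 11.1°
Leg 2: φ1=0.8595747, φ2=-0.1082052, Δφ=-0.9677798, Δλ=4.0143847 rad; a=sin²(Δφ/2)+cosφ1·cosφ2·sin²(Δλ/2)=0.7494405957; c=2·atan2(√a, √(1-a))=2.093103695; dist=6371·c=13335.164 ≈ 13335.2 km; running total=25592.1 km
Leg 2 bearing: y=sinΔλ·cosφ2=-0.76164567, x=cosφ1·sinφ2-sinφ1·cosφ2·cosΔλ=0.41353771; θ=atan2(y, x)=-61.5001° <0 so +360° → 298.4999° ≈ 298.5°
Leg 3: φ1=-0.1082052, φ2=0.3398941, Δφ=0.4480993, Δλ=-3.5958844 rad; a=sin²(Δφ/2)+cosφ1·cosφ2·sin²(Δλ/2)=0.9391069849; c=2·atan2(√a, √(1-a))=2.642911254; dist=6371·c=16837.988 ≈ 16838.0 km; running total=42430.1 km
Leg 3 bearing: y=sinΔλ·cosφ2=0.41372076, x=cosφ1·sinφ2-sinφ1·cosφ2·cosΔλ=0.23994866; θ=atan2(y, x)=59.8872° ≈ 59.9°
Leg 4: φ1=0.3398941, φ2=0.7102181, Δφ=0.3703240, Δλ=0.4393762 rad; a=sin²(Δφ/2)+cosφ1·cosφ2·sin²(Δλ/2)=0.0678437686; c=2·atan2(√a, √(1-a))=0.527014560; dist=6371·c=3357.610 ≈ 3357.6 km; running total=45787.7 km
Leg 4 bearing: y=sinΔλ·cosφ2=0.32252768, x=cosφ1·sinφ2-sinφ1·cosφ2·cosΔλ=0.38592728; θ=atan2(y, x)=39.8862° ≈ 39.9°
Leg 5: φ1=0.7102181, φ2=0.8523577, Δφ=0.1421396, Δλ=1.3326514 rad; a=sin²(Δφ/2)+cosφ1·cosφ2·sin²(Δλ/2)=0.1957111845; c=2·atan2(√a, √(1-a))=0.916529509; dist=6371·c=5839.210 ≈ 5839.2 km; running total=51626.9 km
Leg 5 bearing: y=sinΔλ·cosφ2=0.63963351, x=cosφ1·sinφ2-sinφ1·cosφ2·cosΔλ=0.46957666; θ=atan2(y, x)=53.7163° ≈ 53.7°
Leg 6: φ1=0.8523577, φ2=0.7619584, Δφ=-0.0903993, Δλ=-1.4265623 rad; a=sin²(Δφ/2)+cosφ1·cosφ2·sin²(Δλ/2)=0.2059207432; c=2·atan2(√a, √(1-a))=0.942016342; dist=6371·c=6001.586 ≈ 6001.6 km; running total=57628.5 km
Leg 6 bearing: y=sinΔλ·cosφ2=-0.71597298, x=cosφ1·sinφ2-sinφ1·cosφ2·cosΔλ=0.37610138; θ=atan2(y, x)=-62.2870° <0 so +360° → 297.7130° ≈ 297.7°
Leg 7: φ1=0.7619584, φ2=-0.6033882, Δφ=-1.3653466, Δλ=0.3669206 rad; a=sin²(Δφ/2)+cosφ1·cosφ2·sin²(Δλ/2)=0.4178232583; c=2·atan2(√a, √(1-a))=1.405693781; dist=6371·c=8955.675 ≈ 8955.7 km; running total=66584.2 km
Leg 7 bearing: y=sinΔλ·cosφ2=0.29539509, x=cosφ1·sinφ2-sinφ1·cosφ2·cosΔλ=-0.94113212; θ=atan2(y, x)=162.5744° ≈ 162.6°

Leg 1: dist=12256.9 km, bearing=11.1°
Leg 2: dist=13335.2 km, bearing=298.5°
Leg 3: dist=16838.0 km, bearing=59.9°
Leg 4: dist=3357.6 km, bearing=39.9°
Leg 5: dist=5839.2 km, bearing=53.7°
Leg 6: dist=6001.6 km, bearing=297.7°
Leg 7: dist=8955.7 km, bearing=162.6°
Total: 66584.2 km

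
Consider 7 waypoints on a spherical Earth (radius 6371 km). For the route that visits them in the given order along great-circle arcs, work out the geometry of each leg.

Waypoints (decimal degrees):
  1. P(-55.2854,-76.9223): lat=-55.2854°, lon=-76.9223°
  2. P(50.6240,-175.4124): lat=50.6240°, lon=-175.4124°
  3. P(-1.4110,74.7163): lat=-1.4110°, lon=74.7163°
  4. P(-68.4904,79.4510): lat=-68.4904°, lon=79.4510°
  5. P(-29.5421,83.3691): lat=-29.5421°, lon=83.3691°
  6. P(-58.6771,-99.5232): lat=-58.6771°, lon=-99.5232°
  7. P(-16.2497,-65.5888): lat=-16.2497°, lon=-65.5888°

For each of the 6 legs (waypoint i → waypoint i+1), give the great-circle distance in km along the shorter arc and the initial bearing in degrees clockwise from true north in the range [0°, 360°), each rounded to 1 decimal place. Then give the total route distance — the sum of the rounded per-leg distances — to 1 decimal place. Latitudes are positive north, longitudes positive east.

Leg 1: dist=14847.9 km, bearing=300.1°
Leg 2: dist=11516.3 km, bearing=284.7°
Leg 3: dist=7467.5 km, bearing=178.1°
Leg 4: dist=4338.4 km, bearing=5.4°
Leg 5: dist=10201.9 km, bearing=178.5°
Leg 6: dist=5473.3 km, bearing=45.1°
Total: 53845.3 km

Leg 1: φ1=-0.9649123, φ2=0.8835555, Δφ=1.8484677, Δλ=-1.7189765 rad; a=sin²(Δφ/2)+cosφ1·cosφ2·sin²(Δλ/2)=0.8443723296; c=2·atan2(√a, √(1-a))=2.330552457; dist=6371·c=14847.9497 ≈ 14847.9 km; running total=14847.9 km
Leg 1 bearing: y=sinΔλ·cosφ2=-0.62745456, x=cosφ1·sinφ2-sinφ1·cosφ2·cosΔλ=0.36322386; θ=atan2(y, x)=-59.9341° <0 so +360° → 300.0659° ≈ 300.1°
Leg 2: φ1=0.8835555, φ2=-0.0246266, Δφ=-0.9081821, Δλ=4.3655694 rad; a=sin²(Δφ/2)+cosφ1·cosφ2·sin²(Δλ/2)=0.6173046468; c=2·atan2(√a, √(1-a))=1.807612951; dist=6371·c=11516.302 ≈ 11516.3 km; running total=26364.2 km
Leg 2 bearing: y=sinΔλ·cosφ2=-0.94017334, x=cosφ1·sinφ2-sinφ1·cosφ2·cosΔλ=0.24704770; θ=atan2(y, x)=-75.2773° <0 so +360° → 284.7227° ≈ 284.7°
Leg 3: φ1=-0.0246266, φ2=-1.1953830, Δφ=-1.1707564, Δλ=0.0826361 rad; a=sin²(Δφ/2)+cosφ1·cosφ2·sin²(Δλ/2)=0.3058978414; c=2·atan2(√a, √(1-a))=1.172114033; dist=6371·c=7467.539 ≈ 7467.5 km; running total=33831.7 km
Leg 3 bearing: y=sinΔλ·cosφ2=0.03026464, x=cosφ1·sinφ2-sinφ1·cosφ2·cosΔλ=-0.92107625; θ=atan2(y, x)=178.1181° ≈ 178.1°
Leg 4: φ1=-1.1953830, φ2=-0.5156069, Δφ=0.6797761, Δλ=0.0683837 rad; a=sin²(Δφ/2)+cosφ1·cosφ2·sin²(Δλ/2)=0.1115160286; c=2·atan2(√a, √(1-a))=0.680961233; dist=6371·c=4338.404 ≈ 4338.4 km; running total=38170.1 km
Leg 4 bearing: y=sinΔλ·cosφ2=0.05944707, x=cosφ1·sinφ2-sinφ1·cosφ2·cosΔλ=0.62672710; θ=atan2(y, x)=5.4185° ≈ 5.4°
Leg 5: φ1=-0.5156069, φ2=-1.0241086, Δφ=-0.5085017, Δλ=-3.1920728 rad; a=sin²(Δφ/2)+cosφ1·cosφ2·sin²(Δλ/2)=0.5152498436; c=2·atan2(√a, √(1-a))=1.601300745; dist=6371·c=10201.887 ≈ 10201.9 km; running total=48372.0 km
Leg 5 bearing: y=sinΔλ·cosφ2=0.02623150, x=cosφ1·sinφ2-sinφ1·cosφ2·cosΔλ=-0.99919051; θ=atan2(y, x)=178.4962° ≈ 178.5°
Leg 6: φ1=-1.0241086, φ2=-0.2836108, Δφ=0.7404978, Δλ=0.5922670 rad; a=sin²(Δφ/2)+cosφ1·cosφ2·sin²(Δλ/2)=0.1734370319; c=2·atan2(√a, √(1-a))=0.859091186; dist=6371·c=5473.270 ≈ 5473.3 km; running total=53845.3 km
Leg 6 bearing: y=sinΔλ·cosφ2=0.53594226, x=cosφ1·sinφ2-sinφ1·cosφ2·cosΔλ=0.53496954; θ=atan2(y, x)=45.0520° ≈ 45.1°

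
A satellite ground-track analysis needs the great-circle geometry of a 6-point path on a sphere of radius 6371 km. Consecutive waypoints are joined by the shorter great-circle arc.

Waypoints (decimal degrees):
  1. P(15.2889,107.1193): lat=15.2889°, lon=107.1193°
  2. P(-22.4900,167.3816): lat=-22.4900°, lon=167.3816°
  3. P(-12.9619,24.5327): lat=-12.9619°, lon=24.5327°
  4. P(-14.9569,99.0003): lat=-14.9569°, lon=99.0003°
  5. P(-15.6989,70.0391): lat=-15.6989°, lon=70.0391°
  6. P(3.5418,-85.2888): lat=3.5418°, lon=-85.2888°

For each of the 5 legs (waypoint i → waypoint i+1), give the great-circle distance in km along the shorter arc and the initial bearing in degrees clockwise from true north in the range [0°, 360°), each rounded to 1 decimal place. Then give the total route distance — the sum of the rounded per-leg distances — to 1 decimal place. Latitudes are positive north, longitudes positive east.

Leg 1: dist=7789.1 km, bearing=121.4°
Leg 2: dist=14365.0 km, bearing=229.4°
Leg 3: dist=7999.4 km, bearing=101.7°
Leg 4: dist=3104.5 km, bearing=264.6°
Leg 5: dist=16996.8 km, bearing=245.9°
Total: 50254.8 km

Leg 1: φ1=0.2668416, φ2=-0.3925245, Δφ=-0.6593662, Δλ=1.0517755 rad; a=sin²(Δφ/2)+cosφ1·cosφ2·sin²(Δλ/2)=0.3293903601; c=2·atan2(√a, √(1-a))=1.222582605; dist=6371·c=7789.074 ≈ 7789.1 km; running total=7789.1 km
Leg 1 bearing: y=sinΔλ·cosφ2=0.80226750, x=cosφ1·sinφ2-sinφ1·cosφ2·cosΔλ=-0.48983290; θ=atan2(y, x)=121.4066° ≈ 121.4°
Leg 2: φ1=-0.3925245, φ2=-0.2262278, Δφ=0.1662967, Δλ=-2.4931836 rad; a=sin²(Δφ/2)+cosφ1·cosφ2·sin²(Δλ/2)=0.8159309417; c=2·atan2(√a, √(1-a))=2.254749372; dist=6371·c=14365.008 ≈ 14365.0 km; running total=22154.1 km
Leg 2 bearing: y=sinΔλ·cosφ2=-0.58853088, x=cosφ1·sinφ2-sinφ1·cosφ2·cosΔλ=-0.50436292; θ=atan2(y, x)=-130.5961° <0 so +360° → 229.4039° ≈ 229.4°
Leg 3: φ1=-0.2262278, φ2=-0.2610472, Δφ=-0.0348193, Δλ=1.2997048 rad; a=sin²(Δφ/2)+cosφ1·cosφ2·sin²(Δλ/2)=0.3449951815; c=2·atan2(√a, √(1-a))=1.255593158; dist=6371·c=7999.384 ≈ 7999.4 km; running total=30153.5 km
Leg 3 bearing: y=sinΔλ·cosφ2=0.93083674, x=cosφ1·sinφ2-sinφ1·cosφ2·cosΔλ=-0.19348639; θ=atan2(y, x)=101.7425° ≈ 101.7°
Leg 4: φ1=-0.2610472, φ2=-0.2739975, Δφ=-0.0129503, Δλ=-0.5054683 rad; a=sin²(Δφ/2)+cosφ1·cosφ2·sin²(Δλ/2)=0.0581962589; c=2·atan2(√a, √(1-a))=0.487284727; dist=6371·c=3104.491 ≈ 3104.5 km; running total=33258.0 km
Leg 4 bearing: y=sinΔλ·cosφ2=-0.46615444, x=cosφ1·sinφ2-sinφ1·cosφ2·cosΔλ=-0.04402104; θ=atan2(y, x)=-95.3947° <0 so +360° → 264.6053° ≈ 264.6°
Leg 5: φ1=-0.2739975, φ2=0.0618161, Δφ=0.3358136, Δλ=-2.7109833 rad; a=sin²(Δφ/2)+cosφ1·cosφ2·sin²(Δλ/2)=0.9449292967; c=2·atan2(√a, √(1-a))=2.667831461; dist=6371·c=16996.754 ≈ 16996.8 km; running total=50254.8 km
Leg 5 bearing: y=sinΔλ·cosφ2=-0.41662735, x=cosφ1·sinφ2-sinφ1·cosφ2·cosΔλ=-0.18593907; θ=atan2(y, x)=-114.0510° <0 so +360° → 245.9490° ≈ 245.9°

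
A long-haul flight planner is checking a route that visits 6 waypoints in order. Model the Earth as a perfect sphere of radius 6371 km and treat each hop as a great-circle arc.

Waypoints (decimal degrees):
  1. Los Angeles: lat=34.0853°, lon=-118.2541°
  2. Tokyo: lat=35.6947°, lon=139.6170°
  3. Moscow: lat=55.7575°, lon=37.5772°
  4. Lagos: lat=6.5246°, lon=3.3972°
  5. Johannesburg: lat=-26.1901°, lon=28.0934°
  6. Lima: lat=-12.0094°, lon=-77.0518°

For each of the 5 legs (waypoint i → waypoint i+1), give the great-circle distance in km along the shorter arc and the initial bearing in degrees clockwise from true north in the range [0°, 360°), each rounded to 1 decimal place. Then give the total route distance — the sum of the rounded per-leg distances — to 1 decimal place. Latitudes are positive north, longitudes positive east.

Leg 1: dist=8817.8 km, bearing=306.1°
Leg 2: dist=7475.8 km, bearing=323.4°
Leg 3: dist=6248.2 km, bearing=222.2°
Leg 4: dist=4509.0 km, bearing=144.8°
Leg 5: dist=10886.2 km, bearing=252.4°
Total: 37937.0 km

Leg 1: φ1=0.5949007, φ2=0.6229900, Δφ=0.0280893, Δλ=4.5006997 rad; a=sin²(Δφ/2)+cosφ1·cosφ2·sin²(Δλ/2)=0.4071672820; c=2·atan2(√a, √(1-a))=1.384047297; dist=6371·c=8817.765 ≈ 8817.8 km; running total=8817.8 km
Leg 1 bearing: y=sinΔλ·cosφ2=-0.79400847, x=cosφ1·sinφ2-sinφ1·cosφ2·cosΔλ=0.57886000; θ=atan2(y, x)=-53.9066° <0 so +360° → 306.0934° ≈ 306.1°
Leg 2: φ1=0.6229900, φ2=0.9731520, Δφ=0.3501619, Δλ=-1.7809305 rad; a=sin²(Δφ/2)+cosφ1·cosφ2·sin²(Δλ/2)=0.3064966882; c=2·atan2(√a, √(1-a))=1.173413296; dist=6371·c=7475.816 ≈ 7475.8 km; running total=16293.6 km
Leg 2 bearing: y=sinΔλ·cosφ2=-0.55031905, x=cosφ1·sinφ2-sinφ1·cosφ2·cosΔλ=0.73984783; θ=atan2(y, x)=-36.6429° <0 so +360° → 323.3571° ≈ 323.4°
Leg 3: φ1=0.9731520, φ2=0.1138758, Δφ=-0.8592762, Δλ=-0.5965535 rad; a=sin²(Δφ/2)+cosφ1·cosφ2·sin²(Δλ/2)=0.2217877550; c=2·atan2(√a, √(1-a))=0.980719945; dist=6371·c=6248.167 ≈ 6248.2 km; running total=22541.8 km
Leg 3 bearing: y=sinΔλ·cosφ2=-0.55815598, x=cosφ1·sinφ2-sinφ1·cosφ2·cosΔλ=-0.61551091; θ=atan2(y, x)=-137.7977° <0 so +360° → 222.2023° ≈ 222.2°
Leg 4: φ1=0.1138758, φ2=-0.4571035, Δφ=-0.5709792, Δλ=0.4310300 rad; a=sin²(Δφ/2)+cosφ1·cosφ2·sin²(Δλ/2)=0.1200850935; c=2·atan2(√a, √(1-a))=0.707745029; dist=6371·c=4509.044 ≈ 4509.0 km; running total=27050.8 km
Leg 4 bearing: y=sinΔλ·cosφ2=0.37491253, x=cosφ1·sinφ2-sinφ1·cosφ2·cosΔλ=-0.53113016; θ=atan2(y, x)=144.7826° ≈ 144.8°
Leg 5: φ1=-0.4571035, φ2=-0.2096036, Δφ=0.2474999, Δλ=-1.8351299 rad; a=sin²(Δφ/2)+cosφ1·cosφ2·sin²(Δλ/2)=0.5687395702; c=2·atan2(√a, √(1-a))=1.708712264; dist=6371·c=10886.206 ≈ 10886.2 km; running total=37937.0 km
Leg 5 bearing: y=sinΔλ·cosφ2=-0.94414049, x=cosφ1·sinφ2-sinφ1·cosφ2·cosΔλ=-0.29949662; θ=atan2(y, x)=-107.5999° <0 so +360° → 252.4001° ≈ 252.4°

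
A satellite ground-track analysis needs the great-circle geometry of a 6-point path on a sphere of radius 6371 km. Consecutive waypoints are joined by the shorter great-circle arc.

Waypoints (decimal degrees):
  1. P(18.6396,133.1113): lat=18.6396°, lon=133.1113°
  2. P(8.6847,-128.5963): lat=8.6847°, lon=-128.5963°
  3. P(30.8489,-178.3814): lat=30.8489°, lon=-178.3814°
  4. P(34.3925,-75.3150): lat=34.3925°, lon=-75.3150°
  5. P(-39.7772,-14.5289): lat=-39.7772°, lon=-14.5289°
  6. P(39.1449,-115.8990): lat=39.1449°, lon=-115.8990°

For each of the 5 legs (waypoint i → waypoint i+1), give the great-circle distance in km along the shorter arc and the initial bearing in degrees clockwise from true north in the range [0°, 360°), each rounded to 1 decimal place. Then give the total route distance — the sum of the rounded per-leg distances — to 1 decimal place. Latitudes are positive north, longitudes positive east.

Leg 1: φ1=0.3253224, φ2=0.1515766, Δφ=-0.1737458, Δλ=-4.5676593 rad; a=sin²(Δφ/2)+cosφ1·cosφ2·sin²(Δλ/2)=0.5434161789; c=2·atan2(√a, √(1-a))=1.657738174; dist=6371·c=10561.4499 ≈ 10561.4 km; running total=10561.4 km
Leg 1 bearing: y=sinΔλ·cosφ2=0.97819905, x=cosφ1·sinφ2-sinφ1·cosφ2·cosΔλ=0.18864455; θ=atan2(y, x)=79.0846° ≈ 79.1°
Leg 2: φ1=0.1515766, φ2=0.5384149, Δφ=0.3868383, Δλ=-0.8689139 rad; a=sin²(Δφ/2)+cosφ1·cosφ2·sin²(Δλ/2)=0.1873087795; c=2·atan2(√a, √(1-a))=0.895174781; dist=6371·c=5703.159 ≈ 5703.2 km; running total=16264.6 km
Leg 2 bearing: y=sinΔλ·cosφ2=-0.65559200, x=cosφ1·sinφ2-sinφ1·cosφ2·cosΔλ=0.42319727; θ=atan2(y, x)=-57.1570° <0 so +360° → 302.8430° ≈ 302.8°
Leg 3: φ1=0.5384149, φ2=0.6002624, Δφ=0.0618475, Δλ=1.7988480 rad; a=sin²(Δφ/2)+cosφ1·cosφ2·sin²(Δλ/2)=0.4352593218; c=2·atan2(√a, √(1-a))=1.440950412; dist=6371·c=9180.295 ≈ 9180.3 km; running total=25444.9 km
Leg 3 bearing: y=sinΔλ·cosφ2=0.80382228, x=cosφ1·sinφ2-sinφ1·cosφ2·cosΔλ=0.58060685; θ=atan2(y, x)=54.1591° ≈ 54.2°
Leg 4: φ1=0.6002624, φ2=-0.6942431, Δφ=-1.2945055, Δλ=1.0609176 rad; a=sin²(Δφ/2)+cosφ1·cosφ2·sin²(Δλ/2)=0.5259349664; c=2·atan2(√a, √(1-a))=1.622689547; dist=6371·c=10338.155 ≈ 10338.2 km; running total=35783.1 km
Leg 4 bearing: y=sinΔλ·cosφ2=0.67078297, x=cosφ1·sinφ2-sinφ1·cosφ2·cosΔλ=-0.73983763; θ=atan2(y, x)=137.8026° ≈ 137.8°
Leg 5: φ1=-0.6942431, φ2=0.6832074, Δφ=1.3774505, Δλ=-1.7692420 rad; a=sin²(Δφ/2)+cosφ1·cosφ2·sin²(Δλ/2)=0.7607024183; c=2·atan2(√a, √(1-a))=2.119292790; dist=6371·c=13502.014 ≈ 13502.0 km; running total=49285.1 km
Leg 5 bearing: y=sinΔλ·cosφ2=-0.76033110, x=cosφ1·sinφ2-sinφ1·cosφ2·cosΔλ=0.38734172; θ=atan2(y, x)=-63.0040° <0 so +360° → 296.9960° ≈ 297.0°

Leg 1: dist=10561.4 km, bearing=79.1°
Leg 2: dist=5703.2 km, bearing=302.8°
Leg 3: dist=9180.3 km, bearing=54.2°
Leg 4: dist=10338.2 km, bearing=137.8°
Leg 5: dist=13502.0 km, bearing=297.0°
Total: 49285.1 km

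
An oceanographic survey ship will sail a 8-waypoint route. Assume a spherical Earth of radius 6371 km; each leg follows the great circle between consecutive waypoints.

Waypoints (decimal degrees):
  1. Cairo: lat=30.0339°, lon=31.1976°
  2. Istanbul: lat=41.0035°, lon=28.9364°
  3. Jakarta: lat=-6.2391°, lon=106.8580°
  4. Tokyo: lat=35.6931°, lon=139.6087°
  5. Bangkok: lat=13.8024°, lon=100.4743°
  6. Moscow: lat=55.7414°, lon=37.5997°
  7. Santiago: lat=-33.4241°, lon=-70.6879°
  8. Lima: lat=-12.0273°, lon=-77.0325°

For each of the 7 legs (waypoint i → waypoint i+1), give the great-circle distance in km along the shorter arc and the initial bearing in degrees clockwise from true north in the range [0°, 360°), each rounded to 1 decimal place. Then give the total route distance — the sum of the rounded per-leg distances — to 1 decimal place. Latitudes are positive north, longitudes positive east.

Leg 1: dist=1236.7 km, bearing=351.1°
Leg 2: dist=9461.0 km, bearing=102.7°
Leg 3: dist=5782.7 km, bearing=33.9°
Leg 4: dist=4595.2 km, bearing=248.2°
Leg 5: dist=7059.2 km, bearing=326.0°
Leg 6: dist=14128.8 km, bearing=263.3°
Leg 7: dist=2465.1 km, bearing=343.4°
Total: 44728.7 km

Leg 1: φ1=0.5241904, φ2=0.7156461, Δφ=0.1914556, Δλ=-0.0394654 rad; a=sin²(Δφ/2)+cosφ1·cosφ2·sin²(Δλ/2)=0.0093902214; c=2·atan2(√a, √(1-a))=0.194110913; dist=6371·c=1236.681 ≈ 1236.7 km; running total=1236.7 km
Leg 1 bearing: y=sinΔλ·cosφ2=-0.02977559, x=cosφ1·sinφ2-sinφ1·cosφ2·cosΔλ=0.19058225; θ=atan2(y, x)=-8.8798° <0 so +360° → 351.1202° ≈ 351.1°
Leg 2: φ1=0.7156461, φ2=-0.1088928, Δφ=-0.8245389, Δλ=1.3599885 rad; a=sin²(Δφ/2)+cosφ1·cosφ2·sin²(Δλ/2)=0.4571624091; c=2·atan2(√a, √(1-a))=1.485015985; dist=6371·c=9461.037 ≈ 9461.0 km; running total=10697.7 km
Leg 2 bearing: y=sinΔλ·cosφ2=0.97207034, x=cosφ1·sinφ2-sinφ1·cosφ2·cosΔλ=-0.21849258; θ=atan2(y, x)=102.6679° ≈ 102.7°
Leg 3: φ1=-0.1088928, φ2=0.6229621, Δφ=0.7318550, Δλ=0.5716075 rad; a=sin²(Δφ/2)+cosφ1·cosφ2·sin²(Δλ/2)=0.1922026678; c=2·atan2(√a, √(1-a))=0.907655993; dist=6371·c=5782.676 ≈ 5782.7 km; running total=16480.4 km
Leg 3 bearing: y=sinΔλ·cosφ2=0.43936282, x=cosφ1·sinφ2-sinφ1·cosφ2·cosΔλ=0.65421978; θ=atan2(y, x)=33.8846° ≈ 33.9°
Leg 4: φ1=0.6229621, φ2=0.2408973, Δφ=-0.3820648, Δλ=-0.6830241 rad; a=sin²(Δφ/2)+cosφ1·cosφ2·sin²(Δλ/2)=0.1245173401; c=2·atan2(√a, √(1-a))=0.721273611; dist=6371·c=4595.234 ≈ 4595.2 km; running total=21075.6 km
Leg 4 bearing: y=sinΔλ·cosφ2=-0.61291696, x=cosφ1·sinφ2-sinφ1·cosφ2·cosΔλ=-0.24573133; θ=atan2(y, x)=-111.8469° <0 so +360° → 248.1531° ≈ 248.2°
Leg 5: φ1=0.2408973, φ2=0.9728710, Δφ=0.7319736, Δλ=-1.0973688 rad; a=sin²(Δφ/2)+cosφ1·cosφ2·sin²(Δλ/2)=0.2767834701; c=2·atan2(√a, √(1-a))=1.108021193; dist=6371·c=7059.203 ≈ 7059.2 km; running total=28134.8 km
Leg 5 bearing: y=sinΔλ·cosφ2=-0.50101286, x=cosφ1·sinφ2-sinφ1·cosφ2·cosΔλ=0.74140652; θ=atan2(y, x)=-34.0493° <0 so +360° → 325.9507° ≈ 326.0°
Leg 6: φ1=0.9728710, φ2=-0.5833606, Δφ=-1.5562316, Δλ=-1.8899752 rad; a=sin²(Δφ/2)+cosφ1·cosφ2·sin²(Δλ/2)=0.8013459278; c=2·atan2(√a, √(1-a))=2.217666518; dist=6371·c=14128.753 ≈ 14128.8 km; running total=42263.6 km
Leg 6 bearing: y=sinΔλ·cosφ2=-0.79246262, x=cosφ1·sinφ2-sinφ1·cosφ2·cosΔλ=-0.09362434; θ=atan2(y, x)=-96.7379° <0 so +360° → 263.2621° ≈ 263.3°
Leg 7: φ1=-0.5833606, φ2=-0.2099160, Δφ=0.3734446, Δλ=-0.1107342 rad; a=sin²(Δφ/2)+cosφ1·cosφ2·sin²(Δλ/2)=0.0369617112; c=2·atan2(√a, √(1-a))=0.386917545; dist=6371·c=2465.052 ≈ 2465.1 km; running total=44728.7 km
Leg 7 bearing: y=sinΔλ·cosφ2=-0.10808217, x=cosφ1·sinφ2-sinφ1·cosφ2·cosΔλ=0.36152513; θ=atan2(y, x)=-16.6447° <0 so +360° → 343.3553° ≈ 343.4°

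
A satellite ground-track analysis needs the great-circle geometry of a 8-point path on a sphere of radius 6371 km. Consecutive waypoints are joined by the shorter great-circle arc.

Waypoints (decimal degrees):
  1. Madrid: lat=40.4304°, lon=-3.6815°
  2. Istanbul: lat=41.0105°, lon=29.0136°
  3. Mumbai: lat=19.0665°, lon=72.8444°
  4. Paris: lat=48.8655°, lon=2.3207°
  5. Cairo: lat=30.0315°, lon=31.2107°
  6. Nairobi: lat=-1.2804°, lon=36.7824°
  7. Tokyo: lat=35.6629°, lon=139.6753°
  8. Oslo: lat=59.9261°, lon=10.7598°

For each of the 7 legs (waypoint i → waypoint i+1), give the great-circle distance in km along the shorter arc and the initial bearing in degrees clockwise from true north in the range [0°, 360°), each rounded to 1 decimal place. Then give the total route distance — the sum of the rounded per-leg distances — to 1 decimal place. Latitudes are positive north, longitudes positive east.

Leg 1: φ1=0.7056436, φ2=0.7157683, Δφ=0.0101247, Δλ=0.5706371 rad; a=sin²(Δφ/2)+cosφ1·cosφ2·sin²(Δλ/2)=0.0455296000; c=2·atan2(√a, √(1-a))=0.430059846; dist=6371·c=2739.911 ≈ 2739.9 km; running total=2739.9 km
Leg 1 bearing: y=sinΔλ·cosφ2=0.40760528, x=cosφ1·sinφ2-sinφ1·cosφ2·cosΔλ=0.08766161; θ=atan2(y, x)=77.8626° ≈ 77.9°
Leg 2: φ1=0.7157683, φ2=0.3327732, Δφ=-0.3829951, Δλ=0.7649918 rad; a=sin²(Δφ/2)+cosφ1·cosφ2·sin²(Δλ/2)=0.1355772186; c=2·atan2(√a, √(1-a))=0.754161995; dist=6371·c=4804.766 ≈ 4804.8 km; running total=7544.7 km
Leg 2 bearing: y=sinΔλ·cosφ2=0.65453886, x=cosφ1·sinφ2-sinφ1·cosφ2·cosΔλ=-0.20090552; θ=atan2(y, x)=107.0635° ≈ 107.1°
Leg 3: φ1=0.3327732, φ2=0.8528639, Δφ=0.5200907, Δλ=-1.2308708 rad; a=sin²(Δφ/2)+cosφ1·cosφ2·sin²(Δλ/2)=0.2733337639; c=2·atan2(√a, √(1-a))=1.100295812; dist=6371·c=7009.985 ≈ 7010.0 km; running total=14554.7 km
Leg 3 bearing: y=sinΔλ·cosφ2=-0.62018757, x=cosφ1·sinφ2-sinφ1·cosφ2·cosΔλ=0.64020079; θ=atan2(y, x)=-44.0903° <0 so +360° → 315.9097° ≈ 315.9°
Leg 4: φ1=0.8528639, φ2=0.5241486, Δφ=-0.3287153, Δλ=0.5042256 rad; a=sin²(Δφ/2)+cosφ1·cosφ2·sin²(Δλ/2)=0.0622095037; c=2·atan2(√a, √(1-a))=0.504159113; dist=6371·c=3211.998 ≈ 3212.0 km; running total=17766.7 km
Leg 4 bearing: y=sinΔλ·cosφ2=0.41826962, x=cosφ1·sinφ2-sinφ1·cosφ2·cosΔλ=-0.24167841; θ=atan2(y, x)=120.0196° ≈ 120.0°
Leg 5: φ1=0.5241486, φ2=-0.0223472, Δφ=-0.5464958, Δλ=0.0972445 rad; a=sin²(Δφ/2)+cosφ1·cosφ2·sin²(Δλ/2)=0.0748691626; c=2·atan2(√a, √(1-a))=0.554314092; dist=6371·c=3531.535 ≈ 3531.5 km; running total=21298.2 km
Leg 5 bearing: y=sinΔλ·cosφ2=0.09706707, x=cosφ1·sinφ2-sinφ1·cosφ2·cosΔλ=-0.51733265; θ=atan2(y, x)=169.3732° ≈ 169.4°
Leg 6: φ1=-0.0223472, φ2=0.6224350, Δφ=0.6447822, Δλ=1.7958199 rad; a=sin²(Δφ/2)+cosφ1·cosφ2·sin²(Δλ/2)=0.5971331636; c=2·atan2(√a, √(1-a))=1.766305800; dist=6371·c=11253.134 ≈ 11253.1 km; running total=32551.3 km
Leg 6 bearing: y=sinΔλ·cosφ2=0.79197813, x=cosφ1·sinφ2-sinφ1·cosφ2·cosΔλ=0.57881883; θ=atan2(y, x)=53.8387° ≈ 53.8°
Leg 7: φ1=0.6224350, φ2=1.0459078, Δφ=0.4234727, Δλ=-2.2499999 rad; a=sin²(Δφ/2)+cosφ1·cosφ2·sin²(Δλ/2)=0.3756117915; c=2·atan2(√a, √(1-a))=1.319379577; dist=6371·c=8405.767 ≈ 8405.8 km; running total=40957.1 km
Leg 7 bearing: y=sinΔλ·cosφ2=-0.38990540, x=cosφ1·sinφ2-sinφ1·cosφ2·cosΔλ=0.88661382; θ=atan2(y, x)=-23.7384° <0 so +360° → 336.2616° ≈ 336.3°

Leg 1: dist=2739.9 km, bearing=77.9°
Leg 2: dist=4804.8 km, bearing=107.1°
Leg 3: dist=7010.0 km, bearing=315.9°
Leg 4: dist=3212.0 km, bearing=120.0°
Leg 5: dist=3531.5 km, bearing=169.4°
Leg 6: dist=11253.1 km, bearing=53.8°
Leg 7: dist=8405.8 km, bearing=336.3°
Total: 40957.1 km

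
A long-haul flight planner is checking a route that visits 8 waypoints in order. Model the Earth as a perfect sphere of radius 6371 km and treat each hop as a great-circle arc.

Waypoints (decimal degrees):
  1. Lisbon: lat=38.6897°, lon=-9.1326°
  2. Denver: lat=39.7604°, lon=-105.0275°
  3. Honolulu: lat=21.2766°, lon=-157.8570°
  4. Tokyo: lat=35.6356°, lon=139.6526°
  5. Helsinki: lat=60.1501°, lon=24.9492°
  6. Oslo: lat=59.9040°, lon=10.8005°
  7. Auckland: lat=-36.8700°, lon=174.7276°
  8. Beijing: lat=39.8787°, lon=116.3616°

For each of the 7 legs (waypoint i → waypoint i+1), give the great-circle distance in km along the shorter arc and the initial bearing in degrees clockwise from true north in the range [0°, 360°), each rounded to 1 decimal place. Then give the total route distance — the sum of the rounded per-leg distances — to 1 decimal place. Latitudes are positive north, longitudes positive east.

Leg 1: φ1=0.6752627, φ2=0.6939499, Δφ=0.0186872, Δλ=-1.6736817 rad; a=sin²(Δφ/2)+cosφ1·cosφ2·sin²(Δλ/2)=0.3309113716; c=2·atan2(√a, √(1-a))=1.225816963; dist=6371·c=7809.680 ≈ 7809.7 km; running total=7809.7 km
Leg 1 bearing: y=sinΔλ·cosφ2=-0.76466070, x=cosφ1·sinφ2-sinφ1·cosφ2·cosΔλ=0.54857101; θ=atan2(y, x)=-54.3442° <0 so +360° → 305.6558° ≈ 305.7°
Leg 2: φ1=0.6939499, φ2=0.3713467, Δφ=-0.3226032, Δλ=-0.9220487 rad; a=sin²(Δφ/2)+cosφ1·cosφ2·sin²(Δλ/2)=0.1675588144; c=2·atan2(√a, √(1-a))=0.843459999; dist=6371·c=5373.684 ≈ 5373.7 km; running total=13183.4 km
Leg 2 bearing: y=sinΔλ·cosφ2=-0.74252802, x=cosφ1·sinφ2-sinφ1·cosφ2·cosΔλ=-0.08113922; θ=atan2(y, x)=-96.2362° <0 so +360° → 263.7638° ≈ 263.8°
Leg 3: φ1=0.3713467, φ2=0.6219586, Δφ=0.2506118, Δλ=5.1925221 rad; a=sin²(Δφ/2)+cosφ1·cosφ2·sin²(Δλ/2)=0.2193835391; c=2·atan2(√a, √(1-a))=0.974921626; dist=6371·c=6211.226 ≈ 6211.2 km; running total=19394.6 km
Leg 3 bearing: y=sinΔλ·cosφ2=-0.72084533, x=cosφ1·sinφ2-sinφ1·cosφ2·cosΔλ=0.40669352; θ=atan2(y, x)=-60.5688° <0 so +360° → 299.4312° ≈ 299.4°
Leg 4: φ1=0.6219586, φ2=1.0498173, Δφ=0.4278587, Δλ=-2.0019520 rad; a=sin²(Δφ/2)+cosφ1·cosφ2·sin²(Δλ/2)=0.3318634951; c=2·atan2(√a, √(1-a))=1.227839694; dist=6371·c=7822.567 ≈ 7822.6 km; running total=27217.2 km
Leg 4 bearing: y=sinΔλ·cosφ2=-0.45217900, x=cosφ1·sinφ2-sinφ1·cosφ2·cosΔλ=0.82610811; θ=atan2(y, x)=-28.6946° <0 so +360° → 331.3054° ≈ 331.3°
Leg 5: φ1=1.0498173, φ2=1.0455220, Δφ=-0.0042953, Δλ=-0.2469414 rad; a=sin²(Δφ/2)+cosφ1·cosφ2·sin²(Δλ/2)=0.0037902678; c=2·atan2(√a, √(1-a))=0.123208217; dist=6371·c=784.960 ≈ 785.0 km; running total=28002.2 km
Leg 5 bearing: y=sinΔλ·cosφ2=-0.12257416, x=cosφ1·sinφ2-sinφ1·cosφ2·cosΔλ=0.00889835; θ=atan2(y, x)=-85.8479° <0 so +360° → 274.1521° ≈ 274.2°
Leg 6: φ1=1.0455220, φ2=-0.6435029, Δφ=-1.6890249, Δλ=2.8610676 rad; a=sin²(Δφ/2)+cosφ1·cosφ2·sin²(Δλ/2)=0.9522957890; c=2·atan2(√a, √(1-a))=2.701216963; dist=6371·c=17209.453 ≈ 17209.5 km; running total=45211.7 km
Leg 6 bearing: y=sinΔλ·cosφ2=0.22148785, x=cosφ1·sinφ2-sinφ1·cosφ2·cosΔλ=0.36422137; θ=atan2(y, x)=31.3043° ≈ 31.3°
Leg 7: φ1=-0.6435029, φ2=0.6960146, Δφ=1.3395175, Δλ=-1.0186789 rad; a=sin²(Δφ/2)+cosφ1·cosφ2·sin²(Δλ/2)=0.5313514131; c=2·atan2(√a, √(1-a))=1.633540313; dist=6371·c=10407.285 ≈ 10407.3 km; running total=55619.0 km
Leg 7 bearing: y=sinΔλ·cosφ2=-0.65337955, x=cosφ1·sinφ2-sinφ1·cosφ2·cosΔλ=0.75442927; θ=atan2(y, x)=-40.8945° <0 so +360° → 319.1055° ≈ 319.1°

Leg 1: dist=7809.7 km, bearing=305.7°
Leg 2: dist=5373.7 km, bearing=263.8°
Leg 3: dist=6211.2 km, bearing=299.4°
Leg 4: dist=7822.6 km, bearing=331.3°
Leg 5: dist=785.0 km, bearing=274.2°
Leg 6: dist=17209.5 km, bearing=31.3°
Leg 7: dist=10407.3 km, bearing=319.1°
Total: 55619.0 km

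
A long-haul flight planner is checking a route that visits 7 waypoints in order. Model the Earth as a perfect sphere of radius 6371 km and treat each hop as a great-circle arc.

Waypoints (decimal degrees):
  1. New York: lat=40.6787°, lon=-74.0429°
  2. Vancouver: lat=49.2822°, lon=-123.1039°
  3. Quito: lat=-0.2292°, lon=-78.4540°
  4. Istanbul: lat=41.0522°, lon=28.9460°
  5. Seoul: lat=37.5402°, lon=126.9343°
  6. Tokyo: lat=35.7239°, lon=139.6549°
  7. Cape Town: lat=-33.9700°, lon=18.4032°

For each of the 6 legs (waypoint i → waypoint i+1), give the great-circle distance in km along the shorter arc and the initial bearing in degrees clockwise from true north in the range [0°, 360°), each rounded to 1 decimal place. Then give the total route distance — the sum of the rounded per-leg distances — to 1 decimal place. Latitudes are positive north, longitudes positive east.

Leg 1: dist=3902.4 km, bearing=301.0°
Leg 2: dist=6954.7 km, bearing=127.6°
Leg 3: dist=11473.9 km, bearing=47.7°
Leg 4: dist=7952.0 km, bearing=55.9°
Leg 5: dist=1152.0 km, bearing=96.2°
Leg 6: dist=14733.0 km, bearing=254.1°
Total: 46168.0 km

Leg 1: φ1=0.7099773, φ2=0.8601367, Δφ=0.1501594, Δλ=-0.8562760 rad; a=sin²(Δφ/2)+cosφ1·cosφ2·sin²(Δλ/2)=0.0909015721; c=2·atan2(√a, √(1-a))=0.612528584; dist=6371·c=3902.420 ≈ 3902.4 km; running total=3902.4 km
Leg 1 bearing: y=sinΔλ·cosφ2=-0.49277800, x=cosφ1·sinφ2-sinφ1·cosφ2·cosΔλ=0.29618194; θ=atan2(y, x)=-58.9922° <0 so +360° → 301.0078° ≈ 301.0°
Leg 2: φ1=0.8601367, φ2=-0.0040003, Δφ=-0.8641369, Δλ=0.7792878 rad; a=sin²(Δφ/2)+cosφ1·cosφ2·sin²(Δλ/2)=0.2694780088; c=2·atan2(√a, √(1-a))=1.091625006; dist=6371·c=6954.743 ≈ 6954.7 km; running total=10857.1 km
Leg 2 bearing: y=sinΔλ·cosφ2=0.70276728, x=cosφ1·sinφ2-sinφ1·cosφ2·cosΔλ=-0.54180863; θ=atan2(y, x)=127.6309° ≈ 127.6°
Leg 3: φ1=-0.0040003, φ2=0.7164961, Δφ=0.7204963, Δλ=1.8744836 rad; a=sin²(Δφ/2)+cosφ1·cosφ2·sin²(Δλ/2)=0.6140677425; c=2·atan2(√a, √(1-a))=1.800958563; dist=6371·c=11473.907 ≈ 11473.9 km; running total=22331.0 km
Leg 3 bearing: y=sinΔλ·cosφ2=0.71960366, x=cosφ1·sinφ2-sinφ1·cosφ2·cosΔλ=0.65583898; θ=atan2(y, x)=47.6543° ≈ 47.7°
Leg 4: φ1=0.7164961, φ2=0.6552001, Δφ=-0.0612960, Δλ=1.7102185 rad; a=sin²(Δφ/2)+cosφ1·cosφ2·sin²(Δλ/2)=0.3414654885; c=2·atan2(√a, √(1-a))=1.248158879; dist=6371·c=7952.020 ≈ 7952.0 km; running total=30283.0 km
Leg 4 bearing: y=sinΔλ·cosφ2=0.78523184, x=cosφ1·sinφ2-sinφ1·cosφ2·cosΔλ=0.53186294; θ=atan2(y, x)=55.8889° ≈ 55.9°
Leg 5: φ1=0.6552001, φ2=0.6234997, Δφ=-0.0317004, Δλ=0.2220164 rad; a=sin²(Δφ/2)+cosφ1·cosφ2·sin²(Δλ/2)=0.0081512324; c=2·atan2(√a, √(1-a))=0.180814565; dist=6371·c=1151.970 ≈ 1152.0 km; running total=31435.0 km
Leg 5 bearing: y=sinΔλ·cosφ2=0.17876469, x=cosφ1·sinφ2-sinφ1·cosφ2·cosΔλ=-0.01955368; θ=atan2(y, x)=96.2423° ≈ 96.2°
Leg 6: φ1=0.6234997, φ2=-0.5928883, Δφ=-1.2163880, Δλ=-2.1162414 rad; a=sin²(Δφ/2)+cosφ1·cosφ2·sin²(Δλ/2)=0.8377732801; c=2·atan2(√a, √(1-a))=2.312502060; dist=6371·c=14732.951 ≈ 14733.0 km; running total=46168.0 km
Leg 6 bearing: y=sinΔλ·cosφ2=-0.70899151, x=cosφ1·sinφ2-sinφ1·cosφ2·cosΔλ=-0.20240524; θ=atan2(y, x)=-105.9332° <0 so +360° → 254.0668° ≈ 254.1°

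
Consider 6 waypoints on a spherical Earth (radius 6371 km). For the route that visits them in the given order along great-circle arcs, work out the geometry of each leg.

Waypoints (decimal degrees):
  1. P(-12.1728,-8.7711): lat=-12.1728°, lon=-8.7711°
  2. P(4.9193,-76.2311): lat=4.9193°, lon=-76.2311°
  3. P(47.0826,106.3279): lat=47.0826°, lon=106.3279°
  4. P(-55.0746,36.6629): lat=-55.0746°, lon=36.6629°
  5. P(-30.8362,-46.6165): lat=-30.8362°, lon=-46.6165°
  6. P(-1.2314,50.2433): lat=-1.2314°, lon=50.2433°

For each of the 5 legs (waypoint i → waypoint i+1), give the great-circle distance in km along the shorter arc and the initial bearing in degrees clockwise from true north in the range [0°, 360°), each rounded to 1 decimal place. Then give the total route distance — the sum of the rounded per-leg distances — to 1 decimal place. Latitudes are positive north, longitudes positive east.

Leg 1: φ1=-0.2124554, φ2=0.0858580, Δφ=0.2983134, Δλ=-1.1773991 rad; a=sin²(Δφ/2)+cosφ1·cosφ2·sin²(Δλ/2)=0.3223762426; c=2·atan2(√a, √(1-a))=1.207617487; dist=6371·c=7693.731 ≈ 7693.7 km; running total=7693.7 km
Leg 1 bearing: y=sinΔλ·cosφ2=-0.92020999, x=cosφ1·sinφ2-sinφ1·cosφ2·cosΔλ=0.16435565; θ=atan2(y, x)=-79.8734° <0 so +360° → 280.1266° ≈ 280.1°
Leg 2: φ1=0.0858580, φ2=0.8217464, Δφ=0.7358884, Δλ=3.1862556 rad; a=sin²(Δφ/2)+cosφ1·cosφ2·sin²(Δλ/2)=0.8074793956; c=2·atan2(√a, √(1-a))=2.233130034; dist=6371·c=14227.271 ≈ 14227.3 km; running total=21921.0 km
Leg 2 bearing: y=sinΔλ·cosφ2=-0.03040284, x=cosφ1·sinφ2-sinφ1·cosφ2·cosΔλ=0.78797294; θ=atan2(y, x)=-2.2096° <0 so +360° → 357.7904° ≈ 357.8°
Leg 3: φ1=0.8217464, φ2=-0.9612331, Δφ=-1.7829795, Δλ=-1.2158836 rad; a=sin²(Δφ/2)+cosφ1·cosφ2·sin²(Δλ/2)=0.7324830463; c=2·atan2(√a, √(1-a))=2.054392639; dist=6371·c=13088.535 ≈ 13088.5 km; running total=35009.5 km
Leg 3 bearing: y=sinΔλ·cosφ2=-0.53682880, x=cosφ1·sinφ2-sinφ1·cosφ2·cosΔλ=-0.70400382; θ=atan2(y, x)=-142.6731° <0 so +360° → 217.3269° ≈ 217.3°
Leg 4: φ1=-0.9612331, φ2=-0.5381932, Δφ=0.4230399, Δλ=-1.4534997 rad; a=sin²(Δφ/2)+cosφ1·cosφ2·sin²(Δλ/2)=0.2611019547; c=2·atan2(√a, √(1-a))=1.072652133; dist=6371·c=6833.867 ≈ 6833.9 km; running total=41843.4 km
Leg 4 bearing: y=sinΔλ·cosφ2=-0.85273621, x=cosφ1·sinφ2-sinφ1·cosφ2·cosΔλ=-0.21107309; θ=atan2(y, x)=-103.9027° <0 so +360° → 256.0973° ≈ 256.1°
Leg 5: φ1=-0.5381932, φ2=-0.0214920, Δφ=0.5167012, Δλ=1.6905224 rad; a=sin²(Δφ/2)+cosφ1·cosφ2·sin²(Δλ/2)=0.5457582123; c=2·atan2(√a, √(1-a))=1.662440981; dist=6371·c=10591.411 ≈ 10591.4 km; running total=52434.8 km
Leg 5 bearing: y=sinΔλ·cosφ2=0.99261210, x=cosφ1·sinφ2-sinφ1·cosφ2·cosΔλ=-0.07966158; θ=atan2(y, x)=94.5884° ≈ 94.6°

Leg 1: dist=7693.7 km, bearing=280.1°
Leg 2: dist=14227.3 km, bearing=357.8°
Leg 3: dist=13088.5 km, bearing=217.3°
Leg 4: dist=6833.9 km, bearing=256.1°
Leg 5: dist=10591.4 km, bearing=94.6°
Total: 52434.8 km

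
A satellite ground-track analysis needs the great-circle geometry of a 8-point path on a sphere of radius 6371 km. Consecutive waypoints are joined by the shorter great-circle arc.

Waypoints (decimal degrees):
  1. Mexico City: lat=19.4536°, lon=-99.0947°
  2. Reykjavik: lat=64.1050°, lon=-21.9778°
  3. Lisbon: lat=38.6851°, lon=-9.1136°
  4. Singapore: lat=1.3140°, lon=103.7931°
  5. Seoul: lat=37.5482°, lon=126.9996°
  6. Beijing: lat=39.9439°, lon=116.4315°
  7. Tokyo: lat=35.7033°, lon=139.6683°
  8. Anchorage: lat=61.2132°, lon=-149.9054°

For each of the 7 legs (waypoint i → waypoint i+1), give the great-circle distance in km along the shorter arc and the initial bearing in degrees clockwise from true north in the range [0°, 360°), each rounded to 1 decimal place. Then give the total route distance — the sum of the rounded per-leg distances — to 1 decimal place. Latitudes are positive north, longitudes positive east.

Leg 1: dist=7445.3 km, bearing=27.6°
Leg 2: dist=2951.0 km, bearing=157.1°
Leg 3: dist=11878.2 km, bearing=74.2°
Leg 4: dist=4676.5 km, bearing=27.8°
Leg 5: dist=953.8 km, bearing=289.5°
Leg 6: dist=2088.3 km, bearing=95.6°
Leg 7: dist=5562.4 km, bearing=36.3°
Total: 35555.5 km

Leg 1: φ1=0.3395294, φ2=1.1188433, Δφ=0.7793139, Δλ=1.3459438 rad; a=sin²(Δφ/2)+cosφ1·cosφ2·sin²(Δλ/2)=0.3042907370; c=2·atan2(√a, √(1-a))=1.168623719; dist=6371·c=7445.302 ≈ 7445.3 km; running total=7445.3 km
Leg 1 bearing: y=sinΔλ·cosφ2=0.42572965, x=cosφ1·sinφ2-sinφ1·cosφ2·cosΔλ=0.81580991; θ=atan2(y, x)=27.5578° ≈ 27.6°
Leg 2: φ1=1.1188433, φ2=0.6751824, Δφ=-0.4436610, Δλ=0.2245226 rad; a=sin²(Δφ/2)+cosφ1·cosφ2·sin²(Δλ/2)=0.0526851194; c=2·atan2(√a, √(1-a))=0.463194443; dist=6371·c=2951.012 ≈ 2951.0 km; running total=10396.3 km
Leg 2 bearing: y=sinΔλ·cosφ2=0.17379201, x=cosφ1·sinφ2-sinφ1·cosφ2·cosΔλ=-0.41162353; θ=atan2(y, x)=157.1100° ≈ 157.1°
Leg 3: φ1=0.6751824, φ2=0.0229336, Δφ=-0.6522487, Δλ=1.9705937 rad; a=sin²(Δφ/2)+cosφ1·cosφ2·sin²(Δλ/2)=0.6447092201; c=2·atan2(√a, √(1-a))=1.864415547; dist=6371·c=11878.191 ≈ 11878.2 km; running total=22274.5 km
Leg 3 bearing: y=sinΔλ·cosφ2=0.92089767, x=cosφ1·sinφ2-sinφ1·cosφ2·cosΔλ=0.26112152; θ=atan2(y, x)=74.1693° ≈ 74.2°
Leg 4: φ1=0.0229336, φ2=0.6553397, Δφ=0.6324061, Δλ=0.4050298 rad; a=sin²(Δφ/2)+cosφ1·cosφ2·sin²(Δλ/2)=0.1287618742; c=2·atan2(√a, √(1-a))=0.734036900; dist=6371·c=4676.549 ≈ 4676.5 km; running total=26951.0 km
Leg 4 bearing: y=sinΔλ·cosφ2=0.31241594, x=cosφ1·sinφ2-sinφ1·cosφ2·cosΔλ=0.59255826; θ=atan2(y, x)=27.7997° ≈ 27.8°
Leg 5: φ1=0.6553397, φ2=0.6971526, Δφ=0.0418129, Δλ=-0.1844481 rad; a=sin²(Δφ/2)+cosφ1·cosφ2·sin²(Δλ/2)=0.0055923091; c=2·atan2(√a, √(1-a))=0.149703239; dist=6371·c=953.759 ≈ 953.8 km; running total=27904.8 km
Leg 5 bearing: y=sinΔλ·cosφ2=-0.14061103, x=cosφ1·sinφ2-sinφ1·cosφ2·cosΔλ=0.04972605; θ=atan2(y, x)=-70.5242° <0 so +360° → 289.4758° ≈ 289.5°
Leg 6: φ1=0.6971526, φ2=0.6231401, Δφ=-0.0740124, Δλ=0.4055587 rad; a=sin²(Δφ/2)+cosφ1·cosφ2·sin²(Δλ/2)=0.0266199001; c=2·atan2(√a, √(1-a))=0.327777476; dist=6371·c=2088.270 ≈ 2088.3 km; running total=29993.1 km
Leg 6 bearing: y=sinΔλ·cosφ2=0.32037982, x=cosφ1·sinφ2-sinφ1·cosφ2·cosΔλ=-0.03165276; θ=atan2(y, x)=95.6424° ≈ 95.6°
Leg 7: φ1=0.6231401, φ2=1.0683719, Δφ=0.4452317, Δλ=-5.0540145 rad; a=sin²(Δφ/2)+cosφ1·cosφ2·sin²(Δλ/2)=0.1787629777; c=2·atan2(√a, √(1-a))=0.873073886; dist=6371·c=5562.354 ≈ 5562.4 km; running total=35555.5 km
Leg 7 bearing: y=sinΔλ·cosφ2=0.45372354, x=cosφ1·sinφ2-sinφ1·cosφ2·cosΔλ=0.61754518; θ=atan2(y, x)=36.3055° ≈ 36.3°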